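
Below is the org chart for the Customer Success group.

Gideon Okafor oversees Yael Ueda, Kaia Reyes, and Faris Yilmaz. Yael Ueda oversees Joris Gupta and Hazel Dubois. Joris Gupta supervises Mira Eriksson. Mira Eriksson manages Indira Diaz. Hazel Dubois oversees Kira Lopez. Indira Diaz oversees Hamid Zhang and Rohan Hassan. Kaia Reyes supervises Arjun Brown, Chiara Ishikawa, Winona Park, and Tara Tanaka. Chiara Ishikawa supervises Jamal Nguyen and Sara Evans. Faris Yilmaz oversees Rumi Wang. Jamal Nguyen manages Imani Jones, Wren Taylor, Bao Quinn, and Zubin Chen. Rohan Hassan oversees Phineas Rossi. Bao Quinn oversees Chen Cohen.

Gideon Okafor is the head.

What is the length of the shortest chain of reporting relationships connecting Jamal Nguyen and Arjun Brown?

Jamal Nguyen is 2 levels below Kaia Reyes, and Arjun Brown is 1 level below Kaia Reyes (their lowest common manager). The shortest path runs up from Jamal Nguyen to Kaia Reyes and back down to Arjun Brown: 2 + 1 = 3 links.

3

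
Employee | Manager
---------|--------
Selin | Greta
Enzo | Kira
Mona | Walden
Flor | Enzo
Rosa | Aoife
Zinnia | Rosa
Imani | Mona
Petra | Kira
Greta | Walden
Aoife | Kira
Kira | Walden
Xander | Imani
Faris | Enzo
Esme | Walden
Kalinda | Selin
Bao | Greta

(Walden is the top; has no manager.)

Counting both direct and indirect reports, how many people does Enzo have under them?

Enzo directly manages Flor, Faris. Flor has no reports. Faris has no reports. So Enzo's organization is 2 direct reports plus everyone under them: 1 + 1 = 2.

2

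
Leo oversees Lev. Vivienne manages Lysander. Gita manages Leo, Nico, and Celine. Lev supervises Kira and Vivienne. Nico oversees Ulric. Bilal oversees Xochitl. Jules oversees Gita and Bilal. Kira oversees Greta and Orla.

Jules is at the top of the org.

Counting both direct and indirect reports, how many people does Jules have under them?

Jules directly manages Gita, Bilal. Under Gita: Celine, Nico, Ulric, Leo, Lev, Vivienne, Lysander, Kira, Orla, Greta (10). Under Bilal: Xochitl (1). So Jules's organization is 2 direct reports plus everyone under them: 11 + 2 = 13.

13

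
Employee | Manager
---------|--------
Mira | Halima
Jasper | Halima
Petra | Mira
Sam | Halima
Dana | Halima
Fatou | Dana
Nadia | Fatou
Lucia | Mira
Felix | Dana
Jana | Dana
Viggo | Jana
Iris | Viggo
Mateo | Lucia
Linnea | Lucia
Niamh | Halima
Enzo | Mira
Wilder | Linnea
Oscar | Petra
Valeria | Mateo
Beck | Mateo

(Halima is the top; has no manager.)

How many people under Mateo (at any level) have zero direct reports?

The people in Mateo's organization with no one reporting to them are Beck, Valeria. That is 2.

2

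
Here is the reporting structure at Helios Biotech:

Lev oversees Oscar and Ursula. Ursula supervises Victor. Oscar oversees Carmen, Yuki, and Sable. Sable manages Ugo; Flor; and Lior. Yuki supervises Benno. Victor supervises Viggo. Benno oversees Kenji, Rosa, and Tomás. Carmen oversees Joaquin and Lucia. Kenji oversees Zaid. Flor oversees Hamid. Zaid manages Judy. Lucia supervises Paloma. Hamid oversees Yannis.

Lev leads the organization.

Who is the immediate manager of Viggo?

Viggo reports directly to Victor.

Victor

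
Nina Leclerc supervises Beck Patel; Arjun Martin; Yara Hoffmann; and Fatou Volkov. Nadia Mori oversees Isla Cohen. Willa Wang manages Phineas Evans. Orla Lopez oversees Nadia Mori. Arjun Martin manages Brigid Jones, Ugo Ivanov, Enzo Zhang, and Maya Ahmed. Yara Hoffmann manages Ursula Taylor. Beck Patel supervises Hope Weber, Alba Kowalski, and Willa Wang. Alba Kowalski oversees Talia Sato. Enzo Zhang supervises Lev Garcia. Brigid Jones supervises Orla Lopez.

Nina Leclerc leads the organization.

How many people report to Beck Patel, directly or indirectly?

5

Beck Patel directly manages Alba Kowalski, Hope Weber, Willa Wang. Under Alba Kowalski: Talia Sato (1). Hope Weber has no reports. Under Willa Wang: Phineas Evans (1). So Beck Patel's organization is 3 direct reports plus everyone under them: 2 + 1 + 2 = 5.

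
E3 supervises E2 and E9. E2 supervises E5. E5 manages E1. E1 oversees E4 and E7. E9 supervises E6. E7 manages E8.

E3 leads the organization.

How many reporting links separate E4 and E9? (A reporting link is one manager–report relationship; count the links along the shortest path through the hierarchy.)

E4 is 4 levels below E3, and E9 is 1 level below E3 (their lowest common manager). The shortest path runs up from E4 to E3 and back down to E9: 4 + 1 = 5 links.

5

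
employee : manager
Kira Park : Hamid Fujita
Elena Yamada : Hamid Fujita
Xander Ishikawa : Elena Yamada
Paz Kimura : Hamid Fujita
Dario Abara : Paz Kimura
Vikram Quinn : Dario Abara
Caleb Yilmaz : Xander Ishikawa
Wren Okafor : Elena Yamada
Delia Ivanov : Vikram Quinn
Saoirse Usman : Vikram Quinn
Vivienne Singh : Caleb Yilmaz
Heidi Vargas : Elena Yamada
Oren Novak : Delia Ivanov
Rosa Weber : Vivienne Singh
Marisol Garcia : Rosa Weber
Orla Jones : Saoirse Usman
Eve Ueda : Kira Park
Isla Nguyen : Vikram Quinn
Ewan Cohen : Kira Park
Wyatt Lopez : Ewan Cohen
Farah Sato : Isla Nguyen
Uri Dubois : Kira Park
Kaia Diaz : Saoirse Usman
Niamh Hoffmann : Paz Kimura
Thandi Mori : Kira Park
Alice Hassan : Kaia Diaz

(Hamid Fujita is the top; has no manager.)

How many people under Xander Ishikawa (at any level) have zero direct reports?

1

The only person in Xander Ishikawa's organization with no one reporting to them is Marisol Garcia. That is 1.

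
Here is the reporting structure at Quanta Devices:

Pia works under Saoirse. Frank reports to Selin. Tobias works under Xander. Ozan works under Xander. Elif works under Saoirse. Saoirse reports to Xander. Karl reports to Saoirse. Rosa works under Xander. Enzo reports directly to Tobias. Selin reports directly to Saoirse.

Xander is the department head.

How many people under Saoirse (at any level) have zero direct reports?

The people in Saoirse's organization with no one reporting to them are Pia, Elif, Karl, Frank. That is 4.

4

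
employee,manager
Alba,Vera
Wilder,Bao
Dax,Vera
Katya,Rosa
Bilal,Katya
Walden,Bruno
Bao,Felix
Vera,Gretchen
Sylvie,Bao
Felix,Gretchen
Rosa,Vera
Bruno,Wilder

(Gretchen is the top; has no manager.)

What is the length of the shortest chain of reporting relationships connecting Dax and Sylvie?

5

Dax is 2 levels below Gretchen, and Sylvie is 3 levels below Gretchen (their lowest common manager). The shortest path runs up from Dax to Gretchen and back down to Sylvie: 2 + 3 = 5 links.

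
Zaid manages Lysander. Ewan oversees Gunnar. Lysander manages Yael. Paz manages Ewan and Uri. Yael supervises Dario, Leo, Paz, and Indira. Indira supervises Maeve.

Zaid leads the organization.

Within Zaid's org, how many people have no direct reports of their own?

The people in Zaid's organization with no one reporting to them are Maeve, Uri, Gunnar, Leo, Dario. That is 5.

5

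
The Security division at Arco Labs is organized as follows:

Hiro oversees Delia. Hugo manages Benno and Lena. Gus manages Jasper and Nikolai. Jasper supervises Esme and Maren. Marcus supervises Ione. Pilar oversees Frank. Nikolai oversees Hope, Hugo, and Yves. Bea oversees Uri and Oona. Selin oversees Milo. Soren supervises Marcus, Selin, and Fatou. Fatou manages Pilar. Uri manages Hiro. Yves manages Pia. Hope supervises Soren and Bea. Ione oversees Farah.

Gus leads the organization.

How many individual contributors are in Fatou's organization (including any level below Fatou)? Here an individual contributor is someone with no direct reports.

The only person in Fatou's organization with no one reporting to them is Frank. That is 1.

1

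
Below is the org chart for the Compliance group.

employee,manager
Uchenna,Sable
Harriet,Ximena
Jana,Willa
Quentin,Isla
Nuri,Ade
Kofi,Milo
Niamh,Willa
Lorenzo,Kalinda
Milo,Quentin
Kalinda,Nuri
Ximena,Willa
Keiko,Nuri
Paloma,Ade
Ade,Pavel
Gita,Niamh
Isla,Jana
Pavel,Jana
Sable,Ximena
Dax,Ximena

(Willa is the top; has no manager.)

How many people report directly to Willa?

3

Willa directly manages Ximena, Jana, Niamh. That is 3 direct reports.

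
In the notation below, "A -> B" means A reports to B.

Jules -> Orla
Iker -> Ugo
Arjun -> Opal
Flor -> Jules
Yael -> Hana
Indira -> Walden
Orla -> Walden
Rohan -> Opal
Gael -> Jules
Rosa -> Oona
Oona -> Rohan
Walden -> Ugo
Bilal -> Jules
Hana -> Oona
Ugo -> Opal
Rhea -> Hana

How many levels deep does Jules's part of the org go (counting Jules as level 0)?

The longest chain under Jules runs Jules → Gael, which is 1 level below Jules.

1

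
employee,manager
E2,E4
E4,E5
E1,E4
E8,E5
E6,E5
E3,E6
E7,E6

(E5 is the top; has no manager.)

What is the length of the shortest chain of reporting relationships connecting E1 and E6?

E1 is 2 levels below E5, and E6 is 1 level below E5 (their lowest common manager). The shortest path runs up from E1 to E5 and back down to E6: 2 + 1 = 3 links.

3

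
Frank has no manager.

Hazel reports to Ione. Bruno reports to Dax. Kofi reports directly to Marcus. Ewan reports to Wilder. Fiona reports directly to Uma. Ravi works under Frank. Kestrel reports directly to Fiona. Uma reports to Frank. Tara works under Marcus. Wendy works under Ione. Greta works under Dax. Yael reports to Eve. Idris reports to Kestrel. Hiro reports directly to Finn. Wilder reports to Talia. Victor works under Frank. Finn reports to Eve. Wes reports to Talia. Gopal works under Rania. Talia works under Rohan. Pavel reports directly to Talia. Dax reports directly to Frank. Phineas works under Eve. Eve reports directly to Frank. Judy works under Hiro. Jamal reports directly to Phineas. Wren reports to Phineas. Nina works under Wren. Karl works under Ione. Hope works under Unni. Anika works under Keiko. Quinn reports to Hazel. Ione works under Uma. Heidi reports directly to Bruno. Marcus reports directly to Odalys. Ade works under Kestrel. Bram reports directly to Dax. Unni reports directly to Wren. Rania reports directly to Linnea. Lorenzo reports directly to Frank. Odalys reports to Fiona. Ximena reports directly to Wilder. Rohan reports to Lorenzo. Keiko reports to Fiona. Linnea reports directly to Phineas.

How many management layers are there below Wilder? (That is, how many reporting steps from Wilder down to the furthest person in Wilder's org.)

1

The longest chain under Wilder runs Wilder → Ximena, which is 1 level below Wilder.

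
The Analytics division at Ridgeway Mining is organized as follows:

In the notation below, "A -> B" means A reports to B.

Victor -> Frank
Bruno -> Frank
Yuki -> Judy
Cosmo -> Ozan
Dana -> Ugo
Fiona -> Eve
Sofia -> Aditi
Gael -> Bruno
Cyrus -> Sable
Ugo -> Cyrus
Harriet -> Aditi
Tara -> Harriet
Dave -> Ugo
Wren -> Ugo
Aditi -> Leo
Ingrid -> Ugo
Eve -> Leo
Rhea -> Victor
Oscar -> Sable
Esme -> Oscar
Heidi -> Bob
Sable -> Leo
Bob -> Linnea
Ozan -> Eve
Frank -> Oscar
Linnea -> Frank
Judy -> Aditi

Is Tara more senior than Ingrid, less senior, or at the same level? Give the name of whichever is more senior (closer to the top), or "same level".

Tara

Tara is 3 levels below Leo; Ingrid is 4. Tara is higher.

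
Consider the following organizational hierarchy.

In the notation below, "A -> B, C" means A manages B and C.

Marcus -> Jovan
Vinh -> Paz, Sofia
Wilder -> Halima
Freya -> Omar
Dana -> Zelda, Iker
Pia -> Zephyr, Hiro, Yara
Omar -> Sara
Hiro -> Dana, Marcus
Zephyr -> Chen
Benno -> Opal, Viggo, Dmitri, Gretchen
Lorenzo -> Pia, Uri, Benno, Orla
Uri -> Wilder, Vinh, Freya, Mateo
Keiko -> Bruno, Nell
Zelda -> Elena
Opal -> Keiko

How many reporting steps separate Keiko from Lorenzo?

Chain from Keiko up to Lorenzo: Keiko → Opal → Benno → Lorenzo. That is 3 steps up, so Keiko is 3 levels below Lorenzo.

3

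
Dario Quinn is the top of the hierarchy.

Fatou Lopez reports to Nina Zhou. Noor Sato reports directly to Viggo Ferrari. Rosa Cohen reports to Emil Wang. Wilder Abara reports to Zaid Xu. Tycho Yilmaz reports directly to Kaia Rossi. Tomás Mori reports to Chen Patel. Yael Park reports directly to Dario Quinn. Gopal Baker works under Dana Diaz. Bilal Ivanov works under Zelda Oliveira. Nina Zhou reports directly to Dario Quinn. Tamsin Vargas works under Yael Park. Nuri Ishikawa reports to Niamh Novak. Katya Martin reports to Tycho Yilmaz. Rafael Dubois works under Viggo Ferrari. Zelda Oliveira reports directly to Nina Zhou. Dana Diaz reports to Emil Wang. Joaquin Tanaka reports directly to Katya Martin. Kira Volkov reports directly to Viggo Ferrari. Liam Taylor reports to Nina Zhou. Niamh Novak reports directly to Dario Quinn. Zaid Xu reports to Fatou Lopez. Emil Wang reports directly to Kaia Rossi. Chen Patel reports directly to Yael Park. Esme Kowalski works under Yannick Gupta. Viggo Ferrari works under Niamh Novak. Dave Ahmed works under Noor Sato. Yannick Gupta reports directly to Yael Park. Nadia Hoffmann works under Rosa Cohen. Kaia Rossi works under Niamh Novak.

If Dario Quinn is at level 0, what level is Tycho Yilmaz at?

3

Chain from Tycho Yilmaz up to Dario Quinn: Tycho Yilmaz → Kaia Rossi → Niamh Novak → Dario Quinn. That is 3 steps up, so Tycho Yilmaz is 3 levels below Dario Quinn.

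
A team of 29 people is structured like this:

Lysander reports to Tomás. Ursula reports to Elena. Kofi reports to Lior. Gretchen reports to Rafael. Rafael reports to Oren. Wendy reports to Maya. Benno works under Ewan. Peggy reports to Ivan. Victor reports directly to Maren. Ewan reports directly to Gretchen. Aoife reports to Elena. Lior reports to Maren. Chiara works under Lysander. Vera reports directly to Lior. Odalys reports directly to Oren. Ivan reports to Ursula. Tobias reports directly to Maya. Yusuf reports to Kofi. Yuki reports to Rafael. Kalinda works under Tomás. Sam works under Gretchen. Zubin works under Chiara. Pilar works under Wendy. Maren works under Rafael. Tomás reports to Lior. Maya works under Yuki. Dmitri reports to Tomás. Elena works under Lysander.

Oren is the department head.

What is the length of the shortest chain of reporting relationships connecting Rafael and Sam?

Sam is in Rafael's organization: the chain from Sam up to Rafael is Sam → Gretchen → Rafael, which is 2 links.

2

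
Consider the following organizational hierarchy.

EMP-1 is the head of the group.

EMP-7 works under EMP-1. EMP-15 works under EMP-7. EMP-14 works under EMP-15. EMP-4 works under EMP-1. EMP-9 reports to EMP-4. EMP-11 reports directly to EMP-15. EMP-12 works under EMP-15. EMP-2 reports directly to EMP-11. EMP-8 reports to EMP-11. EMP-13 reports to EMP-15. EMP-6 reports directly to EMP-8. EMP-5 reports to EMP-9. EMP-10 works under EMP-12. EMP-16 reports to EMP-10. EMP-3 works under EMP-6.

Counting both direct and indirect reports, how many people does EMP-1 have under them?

15

EMP-1 directly manages EMP-7, EMP-4. Under EMP-7: EMP-15, EMP-13, EMP-12, EMP-10, EMP-16, EMP-11, EMP-8, EMP-6, EMP-3, EMP-2, EMP-14 (11). Under EMP-4: EMP-9, EMP-5 (2). So EMP-1's organization is 2 direct reports plus everyone under them: 12 + 3 = 15.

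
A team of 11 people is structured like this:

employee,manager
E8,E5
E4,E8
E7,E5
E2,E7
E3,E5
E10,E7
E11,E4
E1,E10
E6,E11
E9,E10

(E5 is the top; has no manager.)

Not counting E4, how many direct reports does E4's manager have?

E4 reports to E8, and E8 has no other direct reports. E4 has 0 peers.

0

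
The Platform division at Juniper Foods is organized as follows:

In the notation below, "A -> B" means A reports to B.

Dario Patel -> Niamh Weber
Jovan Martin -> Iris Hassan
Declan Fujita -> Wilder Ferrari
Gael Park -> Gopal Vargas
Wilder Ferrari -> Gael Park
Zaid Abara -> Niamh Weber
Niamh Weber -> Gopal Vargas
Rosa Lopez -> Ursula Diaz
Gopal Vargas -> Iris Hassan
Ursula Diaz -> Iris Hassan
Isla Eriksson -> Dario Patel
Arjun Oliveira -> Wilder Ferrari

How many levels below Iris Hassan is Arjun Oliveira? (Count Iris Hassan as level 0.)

4

Chain from Arjun Oliveira up to Iris Hassan: Arjun Oliveira → Wilder Ferrari → Gael Park → Gopal Vargas → Iris Hassan. That is 4 steps up, so Arjun Oliveira is 4 levels below Iris Hassan.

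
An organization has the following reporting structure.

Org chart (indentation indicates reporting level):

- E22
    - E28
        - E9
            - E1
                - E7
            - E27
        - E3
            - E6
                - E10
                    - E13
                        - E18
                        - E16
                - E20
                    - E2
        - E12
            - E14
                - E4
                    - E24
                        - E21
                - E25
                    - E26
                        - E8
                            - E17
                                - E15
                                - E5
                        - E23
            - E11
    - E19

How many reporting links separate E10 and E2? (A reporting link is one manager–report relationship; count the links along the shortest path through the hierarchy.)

3

E10 is 1 level below E6, and E2 is 2 levels below E6 (their lowest common manager). The shortest path runs up from E10 to E6 and back down to E2: 1 + 2 = 3 links.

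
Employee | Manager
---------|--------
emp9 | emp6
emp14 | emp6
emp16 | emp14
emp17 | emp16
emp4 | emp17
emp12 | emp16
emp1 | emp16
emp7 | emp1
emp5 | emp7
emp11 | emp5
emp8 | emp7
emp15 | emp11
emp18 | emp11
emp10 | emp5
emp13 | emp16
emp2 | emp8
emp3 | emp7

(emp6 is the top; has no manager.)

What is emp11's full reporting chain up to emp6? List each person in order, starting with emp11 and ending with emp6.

emp11 reports to emp5. emp5 reports to emp7. emp7 reports to emp1. emp1 reports to emp16. emp16 reports to emp14. emp14 reports to emp6. emp6 is at the top.

emp11 -> emp5 -> emp7 -> emp1 -> emp16 -> emp14 -> emp6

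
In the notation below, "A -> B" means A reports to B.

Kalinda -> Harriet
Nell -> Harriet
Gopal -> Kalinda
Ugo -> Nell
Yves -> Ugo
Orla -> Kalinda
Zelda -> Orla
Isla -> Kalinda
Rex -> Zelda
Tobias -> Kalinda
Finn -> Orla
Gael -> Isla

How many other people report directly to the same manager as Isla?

Isla reports to Kalinda. Kalinda's other direct reports are Gopal, Orla, Tobias — 3 peers.

3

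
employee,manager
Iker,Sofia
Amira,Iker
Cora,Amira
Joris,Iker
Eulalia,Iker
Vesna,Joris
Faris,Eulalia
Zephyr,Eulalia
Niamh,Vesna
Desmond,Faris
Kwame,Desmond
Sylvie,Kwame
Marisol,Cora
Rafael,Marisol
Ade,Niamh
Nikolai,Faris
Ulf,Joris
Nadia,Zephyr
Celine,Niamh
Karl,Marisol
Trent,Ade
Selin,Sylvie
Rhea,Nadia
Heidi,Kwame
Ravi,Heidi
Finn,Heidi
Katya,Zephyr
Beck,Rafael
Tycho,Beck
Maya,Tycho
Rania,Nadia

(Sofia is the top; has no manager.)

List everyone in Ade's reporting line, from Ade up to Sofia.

Ade -> Niamh -> Vesna -> Joris -> Iker -> Sofia

Ade reports to Niamh. Niamh reports to Vesna. Vesna reports to Joris. Joris reports to Iker. Iker reports to Sofia. Sofia is at the top.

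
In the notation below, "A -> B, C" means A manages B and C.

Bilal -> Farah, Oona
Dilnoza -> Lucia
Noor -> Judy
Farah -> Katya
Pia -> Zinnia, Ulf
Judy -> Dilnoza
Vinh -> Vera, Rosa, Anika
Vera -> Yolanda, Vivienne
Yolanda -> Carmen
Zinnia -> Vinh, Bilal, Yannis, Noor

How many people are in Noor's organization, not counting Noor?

Noor directly manages Judy. Under Judy: Dilnoza, Lucia (2). That's 3 in total.

3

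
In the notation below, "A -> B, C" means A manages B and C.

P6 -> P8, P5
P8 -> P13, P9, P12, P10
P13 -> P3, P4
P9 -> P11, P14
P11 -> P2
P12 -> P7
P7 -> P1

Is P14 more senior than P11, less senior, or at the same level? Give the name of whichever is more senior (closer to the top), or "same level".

Both P14 and P11 are 3 levels below P6.

same level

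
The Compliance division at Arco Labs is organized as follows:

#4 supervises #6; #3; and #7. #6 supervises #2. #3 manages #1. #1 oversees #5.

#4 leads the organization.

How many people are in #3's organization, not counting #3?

#3 directly manages #1. Under #1: #5 (1). That's 2 in total.

2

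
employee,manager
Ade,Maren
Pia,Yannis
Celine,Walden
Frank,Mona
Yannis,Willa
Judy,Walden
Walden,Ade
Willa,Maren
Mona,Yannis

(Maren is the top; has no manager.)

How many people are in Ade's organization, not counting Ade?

3

Ade directly manages Walden. Under Walden: Celine, Judy (2). That's 3 in total.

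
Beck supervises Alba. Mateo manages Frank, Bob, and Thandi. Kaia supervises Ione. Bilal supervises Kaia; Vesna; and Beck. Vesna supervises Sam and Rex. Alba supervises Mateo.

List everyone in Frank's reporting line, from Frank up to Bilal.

Frank -> Mateo -> Alba -> Beck -> Bilal

Frank reports to Mateo. Mateo reports to Alba. Alba reports to Beck. Beck reports to Bilal. Bilal is at the top.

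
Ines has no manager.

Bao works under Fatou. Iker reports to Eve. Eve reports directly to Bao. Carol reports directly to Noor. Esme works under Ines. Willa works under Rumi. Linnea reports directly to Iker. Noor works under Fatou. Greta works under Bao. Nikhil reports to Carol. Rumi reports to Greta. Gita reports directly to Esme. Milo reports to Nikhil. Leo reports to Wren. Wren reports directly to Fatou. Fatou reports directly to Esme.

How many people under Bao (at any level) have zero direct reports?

2

The people in Bao's organization with no one reporting to them are Willa, Linnea. That is 2.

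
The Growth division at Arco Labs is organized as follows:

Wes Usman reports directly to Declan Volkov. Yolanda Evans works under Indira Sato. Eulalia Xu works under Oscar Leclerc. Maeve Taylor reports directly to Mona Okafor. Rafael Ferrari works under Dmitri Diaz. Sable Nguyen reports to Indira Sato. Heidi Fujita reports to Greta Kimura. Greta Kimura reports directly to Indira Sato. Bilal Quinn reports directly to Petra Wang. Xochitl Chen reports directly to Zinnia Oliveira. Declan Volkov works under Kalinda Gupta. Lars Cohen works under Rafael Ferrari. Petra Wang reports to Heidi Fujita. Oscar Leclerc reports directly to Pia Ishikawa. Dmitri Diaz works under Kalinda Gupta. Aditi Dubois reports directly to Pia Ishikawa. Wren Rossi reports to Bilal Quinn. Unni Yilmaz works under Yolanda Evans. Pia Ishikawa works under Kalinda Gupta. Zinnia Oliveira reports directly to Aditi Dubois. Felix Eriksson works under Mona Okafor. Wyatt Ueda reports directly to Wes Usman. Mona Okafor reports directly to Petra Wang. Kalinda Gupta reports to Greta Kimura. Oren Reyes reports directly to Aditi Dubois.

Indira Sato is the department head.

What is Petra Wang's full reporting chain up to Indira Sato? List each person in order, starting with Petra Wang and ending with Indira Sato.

Petra Wang reports to Heidi Fujita. Heidi Fujita reports to Greta Kimura. Greta Kimura reports to Indira Sato. Indira Sato is at the top.

Petra Wang -> Heidi Fujita -> Greta Kimura -> Indira Sato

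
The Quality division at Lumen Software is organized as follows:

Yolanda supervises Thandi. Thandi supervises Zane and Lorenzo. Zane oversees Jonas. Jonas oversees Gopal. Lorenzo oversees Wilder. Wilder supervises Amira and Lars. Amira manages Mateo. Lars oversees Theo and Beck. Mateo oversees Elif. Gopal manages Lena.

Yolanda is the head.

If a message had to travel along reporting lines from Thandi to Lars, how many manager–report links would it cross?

3

Lars is in Thandi's organization: the chain from Lars up to Thandi is Lars → Wilder → Lorenzo → Thandi, which is 3 links.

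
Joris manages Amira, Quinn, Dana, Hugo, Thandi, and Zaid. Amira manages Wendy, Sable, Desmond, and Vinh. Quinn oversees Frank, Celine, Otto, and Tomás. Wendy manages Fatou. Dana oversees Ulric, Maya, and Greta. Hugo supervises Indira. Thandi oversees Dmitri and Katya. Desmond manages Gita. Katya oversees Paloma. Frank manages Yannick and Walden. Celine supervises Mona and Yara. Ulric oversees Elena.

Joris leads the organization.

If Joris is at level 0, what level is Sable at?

Chain from Sable up to Joris: Sable → Amira → Joris. That is 2 steps up, so Sable is 2 levels below Joris.

2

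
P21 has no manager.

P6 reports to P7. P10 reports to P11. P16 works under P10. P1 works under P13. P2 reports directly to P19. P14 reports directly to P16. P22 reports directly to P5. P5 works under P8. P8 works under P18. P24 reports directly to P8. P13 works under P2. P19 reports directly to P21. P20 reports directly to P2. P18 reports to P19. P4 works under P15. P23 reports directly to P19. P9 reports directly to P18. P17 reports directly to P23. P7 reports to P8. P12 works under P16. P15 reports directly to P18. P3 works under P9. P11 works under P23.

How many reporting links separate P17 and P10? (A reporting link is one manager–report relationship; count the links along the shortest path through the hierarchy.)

P17 is 1 level below P23, and P10 is 2 levels below P23 (their lowest common manager). The shortest path runs up from P17 to P23 and back down to P10: 1 + 2 = 3 links.

3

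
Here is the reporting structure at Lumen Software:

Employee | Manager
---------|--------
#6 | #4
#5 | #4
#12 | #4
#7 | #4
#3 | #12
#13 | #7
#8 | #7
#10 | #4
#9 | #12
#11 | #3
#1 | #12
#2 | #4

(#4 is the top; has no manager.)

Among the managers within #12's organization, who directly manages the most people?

#12

Direct-report counts within #12's organization: #12 has 3; #3 has 1. The largest is 3, held by #12.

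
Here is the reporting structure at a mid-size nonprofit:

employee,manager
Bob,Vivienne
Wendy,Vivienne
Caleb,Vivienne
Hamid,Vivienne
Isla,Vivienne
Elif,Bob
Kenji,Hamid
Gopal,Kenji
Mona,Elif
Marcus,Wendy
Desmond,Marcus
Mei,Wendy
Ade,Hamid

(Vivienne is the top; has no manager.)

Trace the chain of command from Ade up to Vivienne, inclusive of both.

Ade -> Hamid -> Vivienne

Ade reports to Hamid. Hamid reports to Vivienne. Vivienne is at the top.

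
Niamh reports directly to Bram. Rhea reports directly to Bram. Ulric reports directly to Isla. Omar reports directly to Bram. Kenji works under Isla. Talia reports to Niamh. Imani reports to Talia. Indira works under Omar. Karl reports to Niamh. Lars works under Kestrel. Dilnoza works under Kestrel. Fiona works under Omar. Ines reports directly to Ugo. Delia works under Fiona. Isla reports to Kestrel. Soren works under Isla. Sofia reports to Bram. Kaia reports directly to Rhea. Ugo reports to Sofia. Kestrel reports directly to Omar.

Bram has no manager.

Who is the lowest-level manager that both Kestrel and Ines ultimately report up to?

Bram

Kestrel's chain of managers is Omar, Bram. Ines's chain of managers is Ugo, Sofia, Bram. The first manager that appears in both chains is Bram.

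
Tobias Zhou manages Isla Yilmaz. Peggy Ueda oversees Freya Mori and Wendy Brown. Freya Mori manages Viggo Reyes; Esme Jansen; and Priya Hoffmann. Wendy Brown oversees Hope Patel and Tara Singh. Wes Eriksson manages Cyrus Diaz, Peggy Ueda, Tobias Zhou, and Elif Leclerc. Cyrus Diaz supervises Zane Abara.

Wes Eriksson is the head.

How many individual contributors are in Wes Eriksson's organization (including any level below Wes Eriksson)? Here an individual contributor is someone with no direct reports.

The people in Wes Eriksson's organization with no one reporting to them are Isla Yilmaz, Zane Abara, Elif Leclerc, Hope Patel, Tara Singh, Priya Hoffmann, Esme Jansen, Viggo Reyes. That is 8.

8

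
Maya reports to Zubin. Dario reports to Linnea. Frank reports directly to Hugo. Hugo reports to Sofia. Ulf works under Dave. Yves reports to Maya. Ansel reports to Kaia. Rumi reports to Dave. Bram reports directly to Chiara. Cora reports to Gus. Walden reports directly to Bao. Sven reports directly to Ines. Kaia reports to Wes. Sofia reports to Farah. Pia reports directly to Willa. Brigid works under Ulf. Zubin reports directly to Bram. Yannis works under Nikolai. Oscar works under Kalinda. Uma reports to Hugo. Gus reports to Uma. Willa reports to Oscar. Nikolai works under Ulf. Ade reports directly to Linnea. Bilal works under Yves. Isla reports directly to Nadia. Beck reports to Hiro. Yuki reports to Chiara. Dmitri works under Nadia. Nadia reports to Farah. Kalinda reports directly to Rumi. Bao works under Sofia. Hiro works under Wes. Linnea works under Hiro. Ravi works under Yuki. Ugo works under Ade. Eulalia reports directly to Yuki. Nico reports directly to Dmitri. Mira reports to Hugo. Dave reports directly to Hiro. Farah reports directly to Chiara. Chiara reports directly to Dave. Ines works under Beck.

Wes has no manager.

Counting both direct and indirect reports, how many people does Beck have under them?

Beck directly manages Ines. Under Ines: Sven (1). That's 2 in total.

2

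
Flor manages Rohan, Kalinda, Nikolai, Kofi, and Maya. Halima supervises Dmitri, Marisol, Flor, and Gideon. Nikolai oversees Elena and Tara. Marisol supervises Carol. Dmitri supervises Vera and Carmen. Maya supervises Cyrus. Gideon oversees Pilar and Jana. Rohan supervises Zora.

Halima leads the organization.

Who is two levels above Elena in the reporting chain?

Flor

Elena reports to Nikolai, and Nikolai reports to Flor. So Elena's skip-level manager is Flor.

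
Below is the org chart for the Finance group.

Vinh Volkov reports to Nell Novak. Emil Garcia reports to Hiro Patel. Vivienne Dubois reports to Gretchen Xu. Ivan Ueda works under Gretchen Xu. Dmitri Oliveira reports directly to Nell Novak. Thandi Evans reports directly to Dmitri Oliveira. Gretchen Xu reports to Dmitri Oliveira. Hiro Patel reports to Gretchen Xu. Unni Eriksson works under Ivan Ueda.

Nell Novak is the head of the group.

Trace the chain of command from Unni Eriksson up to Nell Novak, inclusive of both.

Unni Eriksson -> Ivan Ueda -> Gretchen Xu -> Dmitri Oliveira -> Nell Novak

Unni Eriksson reports to Ivan Ueda. Ivan Ueda reports to Gretchen Xu. Gretchen Xu reports to Dmitri Oliveira. Dmitri Oliveira reports to Nell Novak. Nell Novak is at the top.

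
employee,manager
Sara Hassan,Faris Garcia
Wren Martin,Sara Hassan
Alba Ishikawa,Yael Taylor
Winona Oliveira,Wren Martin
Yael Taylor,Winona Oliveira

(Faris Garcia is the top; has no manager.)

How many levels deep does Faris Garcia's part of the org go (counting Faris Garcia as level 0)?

5

The longest chain under Faris Garcia runs Faris Garcia → Sara Hassan → Wren Martin → Winona Oliveira → Yael Taylor → Alba Ishikawa, which is 5 levels below Faris Garcia.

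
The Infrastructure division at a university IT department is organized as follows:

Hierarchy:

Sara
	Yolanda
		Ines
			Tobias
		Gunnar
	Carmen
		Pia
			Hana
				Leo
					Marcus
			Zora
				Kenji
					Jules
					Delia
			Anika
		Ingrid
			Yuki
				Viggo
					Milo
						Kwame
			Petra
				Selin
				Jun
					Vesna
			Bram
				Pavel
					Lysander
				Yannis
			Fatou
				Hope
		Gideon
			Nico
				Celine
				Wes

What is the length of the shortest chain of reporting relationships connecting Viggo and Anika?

Viggo is 3 levels below Carmen, and Anika is 2 levels below Carmen (their lowest common manager). The shortest path runs up from Viggo to Carmen and back down to Anika: 3 + 2 = 5 links.

5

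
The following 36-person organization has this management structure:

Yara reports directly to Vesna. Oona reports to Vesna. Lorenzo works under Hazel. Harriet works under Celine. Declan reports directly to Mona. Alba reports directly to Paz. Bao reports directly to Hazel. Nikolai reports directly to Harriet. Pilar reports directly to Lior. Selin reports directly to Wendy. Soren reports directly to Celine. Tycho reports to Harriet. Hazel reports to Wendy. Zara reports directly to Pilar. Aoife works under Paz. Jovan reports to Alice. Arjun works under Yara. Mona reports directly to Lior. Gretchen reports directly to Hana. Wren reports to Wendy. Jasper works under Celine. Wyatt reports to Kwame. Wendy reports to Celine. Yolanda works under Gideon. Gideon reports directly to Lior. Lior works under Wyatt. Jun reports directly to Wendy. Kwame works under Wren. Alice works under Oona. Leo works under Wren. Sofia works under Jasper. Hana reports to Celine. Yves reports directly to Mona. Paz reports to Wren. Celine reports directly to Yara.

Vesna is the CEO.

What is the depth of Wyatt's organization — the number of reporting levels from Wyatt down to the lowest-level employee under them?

3

The longest chain under Wyatt runs Wyatt → Lior → Gideon → Yolanda, which is 3 levels below Wyatt.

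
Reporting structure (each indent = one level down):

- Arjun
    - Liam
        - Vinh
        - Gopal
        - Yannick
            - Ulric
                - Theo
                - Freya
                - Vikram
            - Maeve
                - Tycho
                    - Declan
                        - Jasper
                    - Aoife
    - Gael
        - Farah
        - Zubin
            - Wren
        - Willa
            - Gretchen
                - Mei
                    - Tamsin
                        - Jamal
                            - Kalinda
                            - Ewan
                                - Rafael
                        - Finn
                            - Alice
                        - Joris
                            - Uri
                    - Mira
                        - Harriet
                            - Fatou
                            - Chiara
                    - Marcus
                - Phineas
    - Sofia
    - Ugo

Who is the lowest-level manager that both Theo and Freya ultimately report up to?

Ulric

Theo's chain of managers is Ulric, Yannick, Liam, Arjun. Freya's chain of managers is Ulric, Yannick, Liam, Arjun. The first manager that appears in both chains is Ulric.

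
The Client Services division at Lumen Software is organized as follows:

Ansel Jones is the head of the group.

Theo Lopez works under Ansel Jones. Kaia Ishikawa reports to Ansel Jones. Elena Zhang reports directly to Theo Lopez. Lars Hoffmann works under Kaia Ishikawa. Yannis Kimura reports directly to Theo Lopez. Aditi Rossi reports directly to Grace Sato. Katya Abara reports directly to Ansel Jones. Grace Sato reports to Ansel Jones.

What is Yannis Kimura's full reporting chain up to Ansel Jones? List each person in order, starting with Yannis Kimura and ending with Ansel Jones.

Yannis Kimura -> Theo Lopez -> Ansel Jones

Yannis Kimura reports to Theo Lopez. Theo Lopez reports to Ansel Jones. Ansel Jones is at the top.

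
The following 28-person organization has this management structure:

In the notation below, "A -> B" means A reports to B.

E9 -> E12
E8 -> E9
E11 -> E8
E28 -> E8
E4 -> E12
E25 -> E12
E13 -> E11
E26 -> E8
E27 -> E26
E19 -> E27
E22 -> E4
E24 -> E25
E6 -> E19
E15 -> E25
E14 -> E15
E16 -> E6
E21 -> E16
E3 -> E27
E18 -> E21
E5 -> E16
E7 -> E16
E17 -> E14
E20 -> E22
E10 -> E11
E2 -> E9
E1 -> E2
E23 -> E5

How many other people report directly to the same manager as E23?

0

E23 reports to E5, and E5 has no other direct reports. E23 has 0 peers.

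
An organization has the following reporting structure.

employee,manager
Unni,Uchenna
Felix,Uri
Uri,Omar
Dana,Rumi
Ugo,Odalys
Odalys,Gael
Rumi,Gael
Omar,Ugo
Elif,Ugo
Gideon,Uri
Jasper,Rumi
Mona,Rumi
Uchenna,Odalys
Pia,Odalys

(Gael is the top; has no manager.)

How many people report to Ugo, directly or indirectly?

Ugo directly manages Elif, Omar. Elif has no reports. Under Omar: Uri, Felix, Gideon (3). So Ugo's organization is 2 direct reports plus everyone under them: 1 + 4 = 5.

5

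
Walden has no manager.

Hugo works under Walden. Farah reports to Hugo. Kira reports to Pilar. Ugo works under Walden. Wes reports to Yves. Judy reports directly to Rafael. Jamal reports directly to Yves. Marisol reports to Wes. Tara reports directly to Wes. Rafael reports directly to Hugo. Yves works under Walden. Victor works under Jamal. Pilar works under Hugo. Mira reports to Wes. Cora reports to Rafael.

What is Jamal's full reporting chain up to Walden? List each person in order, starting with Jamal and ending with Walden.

Jamal reports to Yves. Yves reports to Walden. Walden is at the top.

Jamal -> Yves -> Walden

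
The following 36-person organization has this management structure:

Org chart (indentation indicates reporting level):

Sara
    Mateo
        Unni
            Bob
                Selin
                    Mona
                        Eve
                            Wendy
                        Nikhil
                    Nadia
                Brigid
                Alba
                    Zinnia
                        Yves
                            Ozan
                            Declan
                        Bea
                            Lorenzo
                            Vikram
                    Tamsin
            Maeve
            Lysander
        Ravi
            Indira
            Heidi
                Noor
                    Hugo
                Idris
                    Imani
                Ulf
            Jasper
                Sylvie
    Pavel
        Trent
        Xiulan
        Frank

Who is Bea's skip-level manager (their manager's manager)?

Alba

Bea reports to Zinnia, and Zinnia reports to Alba. So Bea's skip-level manager is Alba.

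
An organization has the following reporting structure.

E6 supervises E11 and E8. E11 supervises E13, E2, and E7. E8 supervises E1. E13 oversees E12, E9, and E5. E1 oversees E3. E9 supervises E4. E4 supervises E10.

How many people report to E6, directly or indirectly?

E6 directly manages E11, E8. Under E11: E7, E2, E13, E5, E9, E4, E10, E12 (8). Under E8: E1, E3 (2). So E6's organization is 2 direct reports plus everyone under them: 9 + 3 = 12.

12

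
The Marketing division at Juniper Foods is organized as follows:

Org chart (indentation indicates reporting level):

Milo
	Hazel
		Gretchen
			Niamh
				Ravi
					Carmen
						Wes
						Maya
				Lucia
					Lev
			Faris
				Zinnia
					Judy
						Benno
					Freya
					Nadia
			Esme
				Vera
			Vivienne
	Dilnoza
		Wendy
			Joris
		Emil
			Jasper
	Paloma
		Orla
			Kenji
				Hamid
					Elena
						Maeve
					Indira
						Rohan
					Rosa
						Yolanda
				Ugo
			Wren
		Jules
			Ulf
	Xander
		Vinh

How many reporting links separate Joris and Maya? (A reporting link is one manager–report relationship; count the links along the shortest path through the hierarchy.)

Joris is 3 levels below Milo, and Maya is 6 levels below Milo (their lowest common manager). The shortest path runs up from Joris to Milo and back down to Maya: 3 + 6 = 9 links.

9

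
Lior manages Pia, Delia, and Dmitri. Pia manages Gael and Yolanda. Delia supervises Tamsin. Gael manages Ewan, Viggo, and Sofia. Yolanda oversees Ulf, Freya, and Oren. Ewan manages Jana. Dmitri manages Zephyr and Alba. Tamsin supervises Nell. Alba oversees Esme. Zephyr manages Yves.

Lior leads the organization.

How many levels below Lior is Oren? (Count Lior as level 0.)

Chain from Oren up to Lior: Oren → Yolanda → Pia → Lior. That is 3 steps up, so Oren is 3 levels below Lior.

3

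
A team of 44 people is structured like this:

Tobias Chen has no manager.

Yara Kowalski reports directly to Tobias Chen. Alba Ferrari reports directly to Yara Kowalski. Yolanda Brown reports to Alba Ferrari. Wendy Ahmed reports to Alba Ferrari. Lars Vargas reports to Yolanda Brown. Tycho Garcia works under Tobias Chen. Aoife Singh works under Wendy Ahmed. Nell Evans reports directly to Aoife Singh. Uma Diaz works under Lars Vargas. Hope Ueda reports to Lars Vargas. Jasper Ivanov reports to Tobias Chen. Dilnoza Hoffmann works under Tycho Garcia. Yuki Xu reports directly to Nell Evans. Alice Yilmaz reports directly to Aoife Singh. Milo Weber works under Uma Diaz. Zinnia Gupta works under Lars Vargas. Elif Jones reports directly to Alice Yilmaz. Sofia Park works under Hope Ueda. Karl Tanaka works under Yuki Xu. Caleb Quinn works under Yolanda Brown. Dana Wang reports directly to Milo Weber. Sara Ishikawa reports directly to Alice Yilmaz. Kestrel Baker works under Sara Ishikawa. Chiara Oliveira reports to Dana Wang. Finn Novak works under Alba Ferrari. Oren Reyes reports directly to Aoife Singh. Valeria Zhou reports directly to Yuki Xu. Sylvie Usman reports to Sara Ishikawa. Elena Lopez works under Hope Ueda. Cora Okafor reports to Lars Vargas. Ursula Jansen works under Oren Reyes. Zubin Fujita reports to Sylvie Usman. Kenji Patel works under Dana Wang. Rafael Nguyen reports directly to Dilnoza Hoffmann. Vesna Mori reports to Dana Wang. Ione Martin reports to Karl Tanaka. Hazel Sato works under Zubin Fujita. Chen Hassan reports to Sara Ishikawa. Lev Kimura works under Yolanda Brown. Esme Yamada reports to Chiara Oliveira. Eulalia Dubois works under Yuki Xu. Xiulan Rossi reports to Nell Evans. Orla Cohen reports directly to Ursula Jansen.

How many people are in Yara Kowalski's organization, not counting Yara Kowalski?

Yara Kowalski directly manages Alba Ferrari. Under Alba Ferrari: Finn Novak, Wendy Ahmed, Aoife Singh, Oren Reyes, Ursula Jansen, Orla Cohen, Alice Yilmaz, Sara Ishikawa, Chen Hassan, Sylvie Usman, Zubin Fujita, Hazel Sato, Kestrel Baker, Elif Jones, Nell Evans, Xiulan Rossi, Yuki Xu, Eulalia Dubois, Valeria Zhou, Karl Tanaka, Ione Martin, Yolanda Brown, Lev Kimura, Caleb Quinn, Lars Vargas, Cora Okafor, Zinnia Gupta, Hope Ueda, Elena Lopez, Sofia Park, Uma Diaz, Milo Weber, Dana Wang, Vesna Mori, Kenji Patel, Chiara Oliveira, Esme Yamada (37). That's 38 in total.

38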